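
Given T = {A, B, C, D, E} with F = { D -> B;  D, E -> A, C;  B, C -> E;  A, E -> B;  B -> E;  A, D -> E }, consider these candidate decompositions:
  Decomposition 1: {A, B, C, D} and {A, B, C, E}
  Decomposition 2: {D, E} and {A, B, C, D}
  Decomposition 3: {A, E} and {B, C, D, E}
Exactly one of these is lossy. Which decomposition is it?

Decomposition 3

Decomposition 1: common = {A, B, C}, closure = {A, B, C, E} → lossless.
Decomposition 2: common = {D}, closure = {A, B, C, D, E} → lossless.
Decomposition 3: common = {E}, closure = {E} → lossy.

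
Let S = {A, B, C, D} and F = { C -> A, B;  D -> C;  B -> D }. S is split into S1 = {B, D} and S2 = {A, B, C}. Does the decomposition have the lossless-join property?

Yes

Common attributes: S1 ∩ S2 = {B}.
Closure of {B}: B → D applies, adding D; D → C applies, adding C; C → A, B applies, adding A. So (B)⁺ = {A, B, C, D}.
This closure contains every attribute of S1, so S1 ∩ S2 → S1. The join is lossless.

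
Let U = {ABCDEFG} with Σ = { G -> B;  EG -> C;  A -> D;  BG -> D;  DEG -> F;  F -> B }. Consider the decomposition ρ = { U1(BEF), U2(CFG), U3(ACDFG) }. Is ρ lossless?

No

Chase test. Columns are ABCDEFG; row i has aⱼ where attribute j ∈ Ui, else bᵢⱼ.
Initial tableau (one row per fragment):
  row 1: b11 a2 b13 b14 a5 a6 b17
  row 2: b21 b22 a3 b24 b25 a6 a7
  row 3: a1 b32 a3 a4 b35 a6 a7
Rows 2 and 3 agree on G; apply G→B and equate their B entries.
Rows 2 and 3 agree on BG; apply BG→D and equate their D entries.
Rows 1 and 2 agree on F; apply F→B and equate their B entries.
No row becomes fully distinguished — the join is lossy.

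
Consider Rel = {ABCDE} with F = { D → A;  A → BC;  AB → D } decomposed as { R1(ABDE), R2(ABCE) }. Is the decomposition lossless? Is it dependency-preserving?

lossless and dependency-preserving

Lossless test: (ABE)⁺ = {ABCDE}, which contains all of one fragment — lossless.
Dependency preservation: every FD's attributes lie within a single fragment, so each can be enforced locally — preserved.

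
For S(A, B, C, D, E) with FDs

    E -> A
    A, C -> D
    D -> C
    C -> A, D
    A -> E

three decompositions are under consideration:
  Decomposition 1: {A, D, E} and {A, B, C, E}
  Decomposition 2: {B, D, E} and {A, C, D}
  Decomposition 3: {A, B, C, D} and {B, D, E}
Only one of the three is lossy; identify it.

Decomposition 1

Decomposition 1: common = {A, E}, closure = {A, E} → lossy.
Decomposition 2: common = {D}, closure = {A, C, D, E} → lossless.
Decomposition 3: common = {B, D}, closure = {A, B, C, D, E} → lossless.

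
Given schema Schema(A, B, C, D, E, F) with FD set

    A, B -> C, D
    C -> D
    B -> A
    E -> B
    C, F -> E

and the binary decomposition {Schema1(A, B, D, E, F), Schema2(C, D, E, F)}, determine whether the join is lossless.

Common attributes: Schema1 ∩ Schema2 = {D, E, F}.
Closure of {D, E, F}: E → B applies, adding B; B → A applies, adding A; A, B → C, D applies, adding C. So (D, E, F)⁺ = {A, B, C, D, E, F}.
This closure contains every attribute of Schema1, so Schema1 ∩ Schema2 → Schema1. The join is lossless.

Yes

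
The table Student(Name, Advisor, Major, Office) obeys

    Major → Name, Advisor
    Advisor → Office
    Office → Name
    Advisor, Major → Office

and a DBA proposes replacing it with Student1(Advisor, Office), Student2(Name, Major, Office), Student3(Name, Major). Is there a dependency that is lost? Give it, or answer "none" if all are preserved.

Major → Name, Advisor

Check Major → Name, Advisor: no single fragment contains all of {Name, Advisor, Major}, and the restricted closure of {Major} across the fragments never reaches {Name, Advisor}.
Advisor → Office is preserved.
Office → Name is preserved.
Advisor, Major → Office is preserved.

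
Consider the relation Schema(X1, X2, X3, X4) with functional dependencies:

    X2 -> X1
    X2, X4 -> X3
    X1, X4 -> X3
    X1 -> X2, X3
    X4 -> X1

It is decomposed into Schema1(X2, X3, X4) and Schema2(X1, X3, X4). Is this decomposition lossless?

Common attributes: Schema1 ∩ Schema2 = {X3, X4}.
Closure of {X3, X4}: X4 → X1 applies, adding X1; X1 → X2, X3 applies, adding X2. So (X3, X4)⁺ = {X1, X2, X3, X4}.
This closure contains every attribute of Schema1, so Schema1 ∩ Schema2 → Schema1. The join is lossless.

Yes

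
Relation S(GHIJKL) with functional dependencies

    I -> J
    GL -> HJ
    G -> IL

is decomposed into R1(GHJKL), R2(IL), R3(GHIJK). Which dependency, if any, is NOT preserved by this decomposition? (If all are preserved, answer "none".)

none

I → J lies within R3.
GL → HJ lies within R1.
G → IL: restricted closure across fragments reaches IL.
Every dependency is enforceable on the fragments, so the decomposition is dependency-preserving.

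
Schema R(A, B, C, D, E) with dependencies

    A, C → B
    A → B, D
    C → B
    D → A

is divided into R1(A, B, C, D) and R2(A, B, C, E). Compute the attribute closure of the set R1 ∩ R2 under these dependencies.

R1 ∩ R2 = {A, B, C}.
A → B, D applies, adding D
Closure: {A, B, C, D}.

A, B, C, D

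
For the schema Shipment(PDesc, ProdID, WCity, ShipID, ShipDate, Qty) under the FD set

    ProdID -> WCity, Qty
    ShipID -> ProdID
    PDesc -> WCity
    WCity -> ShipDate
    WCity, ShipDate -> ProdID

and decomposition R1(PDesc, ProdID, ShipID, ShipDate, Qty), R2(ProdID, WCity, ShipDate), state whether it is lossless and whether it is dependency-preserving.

lossless and dependency-preserving

Lossless test: (ProdID, ShipDate)⁺ = {ProdID, WCity, ShipDate, Qty}, which contains all of one fragment — lossless.
Dependency preservation: ProdID → WCity, Qty; PDesc → WCity are not contained in any single fragment, but the restricted closure of each left-hand side across the fragments still reaches the right-hand side; the remaining FDs each lie inside some fragment. All dependencies are preserved.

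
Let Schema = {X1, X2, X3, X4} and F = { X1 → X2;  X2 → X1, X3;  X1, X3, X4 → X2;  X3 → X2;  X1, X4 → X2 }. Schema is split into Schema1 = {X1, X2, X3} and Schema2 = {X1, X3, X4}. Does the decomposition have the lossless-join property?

Common attributes: Schema1 ∩ Schema2 = {X1, X3}.
Closure of {X1, X3}: X1 → X2 applies, adding X2. So (X1, X3)⁺ = {X1, X2, X3}.
This closure contains every attribute of Schema1, so Schema1 ∩ Schema2 → Schema1. The join is lossless.

Yes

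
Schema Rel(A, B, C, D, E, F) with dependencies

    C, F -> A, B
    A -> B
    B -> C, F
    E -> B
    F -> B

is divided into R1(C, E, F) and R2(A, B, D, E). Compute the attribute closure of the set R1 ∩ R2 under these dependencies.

R1 ∩ R2 = {E}.
E → B applies, adding B
B → C, F applies, adding C, F
C, F → A, B applies, adding A
Closure: {A, B, C, E, F}.

A, B, C, E, F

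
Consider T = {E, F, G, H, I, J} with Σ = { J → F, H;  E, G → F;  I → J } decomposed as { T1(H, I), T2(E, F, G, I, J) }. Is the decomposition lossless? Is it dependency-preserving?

lossless but not dependency-preserving

Lossless test: (I)⁺ = {F, H, I, J}, which contains all of one fragment — lossless.
Dependency preservation: the restricted closure of {J} across the fragments never reaches {F, H}, so J → F, H cannot be enforced without a join — not preserved.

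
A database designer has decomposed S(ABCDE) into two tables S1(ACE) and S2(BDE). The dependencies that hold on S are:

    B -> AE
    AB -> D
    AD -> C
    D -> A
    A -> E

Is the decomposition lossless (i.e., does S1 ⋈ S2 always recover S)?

No

Common attributes: S1 ∩ S2 = {E}.
No dependency enlarges {E}, so (E)⁺ = {E}.
The closure contains neither all of S1 = {ACE} nor all of S2 = {BDE}, so the common attributes are not a superkey of either fragment. The join is lossy.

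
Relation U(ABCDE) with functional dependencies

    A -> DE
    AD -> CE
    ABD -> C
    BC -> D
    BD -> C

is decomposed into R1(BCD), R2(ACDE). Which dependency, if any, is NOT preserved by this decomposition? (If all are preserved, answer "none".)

none

A → DE lies within R2.
AD → CE lies within R2.
ABD → C: restricted closure across fragments reaches C.
BC → D lies within R1.
BD → C lies within R1.
Every dependency is enforceable on the fragments, so the decomposition is dependency-preserving.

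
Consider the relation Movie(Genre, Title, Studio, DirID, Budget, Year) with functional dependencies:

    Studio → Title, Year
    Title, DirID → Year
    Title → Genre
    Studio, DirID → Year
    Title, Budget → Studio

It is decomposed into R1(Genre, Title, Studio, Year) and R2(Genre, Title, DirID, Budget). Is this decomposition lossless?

Common attributes: R1 ∩ R2 = {Genre, Title}.
No dependency enlarges {Genre, Title}, so (Genre, Title)⁺ = {Genre, Title}.
The closure contains neither all of R1 = {Genre, Title, Studio, Year} nor all of R2 = {Genre, Title, DirID, Budget}, so the common attributes are not a superkey of either fragment. The join is lossy.

No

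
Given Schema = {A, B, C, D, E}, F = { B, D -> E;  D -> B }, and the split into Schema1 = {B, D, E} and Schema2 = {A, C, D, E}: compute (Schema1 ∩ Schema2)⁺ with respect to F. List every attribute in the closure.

B, D, E

Schema1 ∩ Schema2 = {D, E}.
D → B applies, adding B
Closure: {B, D, E}.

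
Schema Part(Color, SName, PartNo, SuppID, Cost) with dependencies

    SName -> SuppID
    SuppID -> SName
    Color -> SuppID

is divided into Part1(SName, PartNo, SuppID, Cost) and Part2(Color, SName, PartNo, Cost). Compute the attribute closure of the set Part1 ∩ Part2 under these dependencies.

SName, PartNo, SuppID, Cost

Part1 ∩ Part2 = {SName, PartNo, Cost}.
SName → SuppID applies, adding SuppID
Closure: {SName, PartNo, SuppID, Cost}.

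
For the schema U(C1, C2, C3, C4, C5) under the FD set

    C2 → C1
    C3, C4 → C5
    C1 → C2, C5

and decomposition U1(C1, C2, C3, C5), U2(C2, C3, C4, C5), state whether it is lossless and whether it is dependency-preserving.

lossless and dependency-preserving

Lossless test: (C2, C3, C5)⁺ = {C1, C2, C3, C5}, which contains all of one fragment — lossless.
Dependency preservation: every FD's attributes lie within a single fragment, so each can be enforced locally — preserved.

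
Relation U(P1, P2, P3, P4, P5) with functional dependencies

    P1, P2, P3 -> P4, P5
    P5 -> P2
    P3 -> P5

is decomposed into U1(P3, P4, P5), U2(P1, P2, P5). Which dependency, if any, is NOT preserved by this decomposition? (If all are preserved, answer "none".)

Check P1, P2, P3 → P4, P5: no single fragment contains all of {P1, P2, P3, P4, P5}, and the restricted closure of {P1, P2, P3} across the fragments never reaches {P4, P5}.
P5 → P2 is preserved.
P3 → P5 is preserved.

P1, P2, P3 -> P4, P5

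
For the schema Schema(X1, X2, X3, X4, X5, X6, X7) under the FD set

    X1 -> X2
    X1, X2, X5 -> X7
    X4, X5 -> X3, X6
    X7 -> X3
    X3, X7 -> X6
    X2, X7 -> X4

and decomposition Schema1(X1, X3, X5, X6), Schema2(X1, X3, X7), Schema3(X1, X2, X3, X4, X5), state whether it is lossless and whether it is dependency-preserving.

Lossless test (chase): Rows 1 and 2 agree on X1; apply X1→X2 and equate their X2 entries. Rows 1 and 3 agree on X1; apply X1→X2 and equate their X2 entries. Rows 1 and 3 agree on X1, X2, X5; apply X1, X2, X5→X7 and equate their X7 entries. Rows 1 and 3 agree on X3, X7; apply X3, X7→X6 and equate their X6 entries. Rows 1 and 3 agree on X2, X7; apply X2, X7→X4 and equate their X4 entries. No row becomes fully distinguished — the join is lossy.
Dependency preservation: the restricted closure of {X1, X2, X5} across the fragments never reaches {X7}, so X1, X2, X5 → X7 cannot be enforced without a join — not preserved.

lossy and not dependency-preserving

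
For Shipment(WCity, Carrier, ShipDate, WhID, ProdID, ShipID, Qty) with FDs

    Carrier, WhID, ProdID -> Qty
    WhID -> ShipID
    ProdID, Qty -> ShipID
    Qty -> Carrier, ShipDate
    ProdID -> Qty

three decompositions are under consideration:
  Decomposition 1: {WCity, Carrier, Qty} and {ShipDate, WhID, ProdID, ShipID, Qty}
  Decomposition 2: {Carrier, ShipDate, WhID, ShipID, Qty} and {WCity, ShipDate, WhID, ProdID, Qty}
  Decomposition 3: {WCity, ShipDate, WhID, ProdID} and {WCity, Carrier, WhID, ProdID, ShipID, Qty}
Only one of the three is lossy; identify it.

Decomposition 1: common = {Qty}, closure = {Carrier, ShipDate, Qty} → lossy.
Decomposition 2: common = {ShipDate, WhID, Qty}, closure = {Carrier, ShipDate, WhID, ShipID, Qty} → lossless.
Decomposition 3: common = {WCity, WhID, ProdID}, closure = {WCity, Carrier, ShipDate, WhID, ProdID, ShipID, Qty} → lossless.

Decomposition 1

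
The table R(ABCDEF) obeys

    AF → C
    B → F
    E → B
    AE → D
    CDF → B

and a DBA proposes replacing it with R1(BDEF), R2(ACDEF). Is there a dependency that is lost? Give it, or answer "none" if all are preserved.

Check CDF → B: no single fragment contains all of {BCDF}, and the restricted closure of {CDF} across the fragments never reaches {B}.
AF → C is preserved.
B → F is preserved.
E → B is preserved.
AE → D is preserved.

CDF → B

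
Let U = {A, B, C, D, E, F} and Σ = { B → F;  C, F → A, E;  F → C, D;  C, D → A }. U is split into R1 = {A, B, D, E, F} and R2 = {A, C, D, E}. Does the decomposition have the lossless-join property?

Common attributes: R1 ∩ R2 = {A, D, E}.
No dependency enlarges {A, D, E}, so (A, D, E)⁺ = {A, D, E}.
The closure contains neither all of R1 = {A, B, D, E, F} nor all of R2 = {A, C, D, E}, so the common attributes are not a superkey of either fragment. The join is lossy.

No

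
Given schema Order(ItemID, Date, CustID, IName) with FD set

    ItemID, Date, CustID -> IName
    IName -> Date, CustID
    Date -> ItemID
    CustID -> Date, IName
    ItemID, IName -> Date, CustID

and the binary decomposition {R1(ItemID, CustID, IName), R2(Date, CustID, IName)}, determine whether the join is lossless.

Common attributes: R1 ∩ R2 = {CustID, IName}.
Closure of {CustID, IName}: IName → Date, CustID applies, adding Date; Date → ItemID applies, adding ItemID. So (CustID, IName)⁺ = {ItemID, Date, CustID, IName}.
This closure contains every attribute of R1, so R1 ∩ R2 → R1. The join is lossless.

Yes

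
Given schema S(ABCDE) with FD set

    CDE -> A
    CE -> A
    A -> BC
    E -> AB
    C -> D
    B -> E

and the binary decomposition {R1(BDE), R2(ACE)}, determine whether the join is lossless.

Common attributes: R1 ∩ R2 = {E}.
Closure of {E}: E → AB applies, adding AB; A → BC applies, adding C; C → D applies, adding D. So (E)⁺ = {ABCDE}.
This closure contains every attribute of R1, so R1 ∩ R2 → R1. The join is lossless.

Yes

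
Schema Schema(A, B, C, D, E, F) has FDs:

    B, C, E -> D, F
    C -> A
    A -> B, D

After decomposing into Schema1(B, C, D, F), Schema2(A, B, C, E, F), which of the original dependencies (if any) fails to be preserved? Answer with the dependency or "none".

A -> B, D

Check A → B, D: no single fragment contains all of {A, B, D}, and the restricted closure of {A} across the fragments never reaches {B, D}.
B, C, E → D, F is preserved.
C → A is preserved.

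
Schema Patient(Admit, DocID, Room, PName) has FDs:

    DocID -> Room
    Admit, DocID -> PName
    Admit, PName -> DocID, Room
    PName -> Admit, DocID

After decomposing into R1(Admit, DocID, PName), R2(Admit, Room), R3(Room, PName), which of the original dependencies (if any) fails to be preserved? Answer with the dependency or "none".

DocID -> Room

Check DocID → Room: no single fragment contains all of {DocID, Room}, and the restricted closure of {DocID} across the fragments never reaches {Room}.
Admit, DocID → PName is preserved.
Admit, PName → DocID, Room is preserved.
PName → Admit, DocID is preserved.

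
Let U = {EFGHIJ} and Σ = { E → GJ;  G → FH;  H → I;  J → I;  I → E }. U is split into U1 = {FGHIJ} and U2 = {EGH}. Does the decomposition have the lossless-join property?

Common attributes: U1 ∩ U2 = {GH}.
Closure of {GH}: G → FH applies, adding F; H → I applies, adding I; I → E applies, adding E; E → GJ applies, adding J. So (GH)⁺ = {EFGHIJ}.
This closure contains every attribute of U1, so U1 ∩ U2 → U1. The join is lossless.

Yes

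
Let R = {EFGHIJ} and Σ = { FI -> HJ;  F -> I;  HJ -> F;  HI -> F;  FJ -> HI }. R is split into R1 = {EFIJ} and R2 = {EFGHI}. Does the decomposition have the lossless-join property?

Yes

Common attributes: R1 ∩ R2 = {EFI}.
Closure of {EFI}: FI → HJ applies, adding HJ. So (EFI)⁺ = {EFHIJ}.
This closure contains every attribute of R1, so R1 ∩ R2 → R1. The join is lossless.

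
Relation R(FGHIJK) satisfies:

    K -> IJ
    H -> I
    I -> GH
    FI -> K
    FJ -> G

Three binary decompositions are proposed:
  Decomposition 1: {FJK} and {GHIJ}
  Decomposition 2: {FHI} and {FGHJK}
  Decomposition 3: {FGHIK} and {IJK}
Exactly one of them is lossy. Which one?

Decomposition 1

Decomposition 1: common = {J}, closure = {J} → lossy.
Decomposition 2: common = {FH}, closure = {FGHIJK} → lossless.
Decomposition 3: common = {IK}, closure = {GHIJK} → lossless.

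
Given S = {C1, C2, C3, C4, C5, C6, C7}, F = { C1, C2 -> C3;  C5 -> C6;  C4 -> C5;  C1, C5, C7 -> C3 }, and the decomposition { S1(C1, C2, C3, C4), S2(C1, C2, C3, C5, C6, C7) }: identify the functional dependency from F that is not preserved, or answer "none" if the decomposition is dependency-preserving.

C4 -> C5

Check C4 → C5: no single fragment contains all of {C4, C5}, and the restricted closure of {C4} across the fragments never reaches {C5}.
C1, C2 → C3 is preserved.
C5 → C6 is preserved.
C1, C5, C7 → C3 is preserved.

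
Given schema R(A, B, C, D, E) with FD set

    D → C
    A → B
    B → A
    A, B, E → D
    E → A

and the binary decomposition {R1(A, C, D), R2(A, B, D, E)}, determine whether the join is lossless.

Common attributes: R1 ∩ R2 = {A, D}.
Closure of {A, D}: D → C applies, adding C; A → B applies, adding B. So (A, D)⁺ = {A, B, C, D}.
This closure contains every attribute of R1, so R1 ∩ R2 → R1. The join is lossless.

Yes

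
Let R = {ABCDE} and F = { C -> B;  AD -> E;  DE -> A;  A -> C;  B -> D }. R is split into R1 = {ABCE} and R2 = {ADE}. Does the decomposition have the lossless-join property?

Yes

Common attributes: R1 ∩ R2 = {AE}.
Closure of {AE}: A → C applies, adding C; C → B applies, adding B; B → D applies, adding D. So (AE)⁺ = {ABCDE}.
This closure contains every attribute of R1, so R1 ∩ R2 → R1. The join is lossless.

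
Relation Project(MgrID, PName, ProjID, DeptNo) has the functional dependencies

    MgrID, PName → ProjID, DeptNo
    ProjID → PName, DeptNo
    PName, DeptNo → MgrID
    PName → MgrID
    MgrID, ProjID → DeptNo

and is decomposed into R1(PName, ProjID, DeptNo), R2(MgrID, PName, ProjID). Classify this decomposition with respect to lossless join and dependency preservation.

lossless and dependency-preserving

Lossless test: (PName, ProjID)⁺ = {MgrID, PName, ProjID, DeptNo}, which contains all of one fragment — lossless.
Dependency preservation: MgrID, PName → ProjID, DeptNo; PName, DeptNo → MgrID; MgrID, ProjID → DeptNo are not contained in any single fragment, but the restricted closure of each left-hand side across the fragments still reaches the right-hand side; the remaining FDs each lie inside some fragment. All dependencies are preserved.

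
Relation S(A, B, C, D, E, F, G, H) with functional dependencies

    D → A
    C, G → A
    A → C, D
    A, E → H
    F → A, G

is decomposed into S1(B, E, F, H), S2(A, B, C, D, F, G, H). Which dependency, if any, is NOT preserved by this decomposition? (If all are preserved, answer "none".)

A, E → H

Check A, E → H: no single fragment contains all of {A, E, H}, and the restricted closure of {A, E} across the fragments never reaches {H}.
D → A is preserved.
C, G → A is preserved.
A → C, D is preserved.
F → A, G is preserved.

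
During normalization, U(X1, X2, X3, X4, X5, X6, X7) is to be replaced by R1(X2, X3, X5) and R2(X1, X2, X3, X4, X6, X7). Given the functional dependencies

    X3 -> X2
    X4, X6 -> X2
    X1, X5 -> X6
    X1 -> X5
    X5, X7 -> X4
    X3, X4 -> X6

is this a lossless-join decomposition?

No

Common attributes: R1 ∩ R2 = {X2, X3}.
No dependency enlarges {X2, X3}, so (X2, X3)⁺ = {X2, X3}.
The closure contains neither all of R1 = {X2, X3, X5} nor all of R2 = {X1, X2, X3, X4, X6, X7}, so the common attributes are not a superkey of either fragment. The join is lossy.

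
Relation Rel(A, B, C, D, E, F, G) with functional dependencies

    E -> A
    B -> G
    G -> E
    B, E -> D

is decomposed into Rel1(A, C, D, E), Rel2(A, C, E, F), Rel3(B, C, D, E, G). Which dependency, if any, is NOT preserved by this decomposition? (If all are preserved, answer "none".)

E → A lies within Rel1.
B → G lies within Rel3.
G → E lies within Rel3.
B, E → D lies within Rel3.
Every dependency is enforceable on the fragments, so the decomposition is dependency-preserving.

none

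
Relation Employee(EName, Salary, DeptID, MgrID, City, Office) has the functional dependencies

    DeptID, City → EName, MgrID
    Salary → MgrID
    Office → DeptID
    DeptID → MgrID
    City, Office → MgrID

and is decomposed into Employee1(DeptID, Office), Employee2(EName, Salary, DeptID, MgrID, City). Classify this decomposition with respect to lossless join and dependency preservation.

lossy but dependency-preserving

Lossless test: (DeptID)⁺ = {DeptID, MgrID}, which is a superkey of neither fragment — lossy.
Dependency preservation: City, Office → MgrID is not contained in any single fragment, but the restricted closure of its left-hand side across the fragments still reaches the right-hand side; the remaining FDs each lie inside some fragment. All dependencies are preserved.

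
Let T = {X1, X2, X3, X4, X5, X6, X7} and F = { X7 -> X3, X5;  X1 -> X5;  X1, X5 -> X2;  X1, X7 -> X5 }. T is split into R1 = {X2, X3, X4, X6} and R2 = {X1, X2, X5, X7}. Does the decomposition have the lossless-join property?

No

Common attributes: R1 ∩ R2 = {X2}.
No dependency enlarges {X2}, so (X2)⁺ = {X2}.
The closure contains neither all of R1 = {X2, X3, X4, X6} nor all of R2 = {X1, X2, X5, X7}, so the common attributes are not a superkey of either fragment. The join is lossy.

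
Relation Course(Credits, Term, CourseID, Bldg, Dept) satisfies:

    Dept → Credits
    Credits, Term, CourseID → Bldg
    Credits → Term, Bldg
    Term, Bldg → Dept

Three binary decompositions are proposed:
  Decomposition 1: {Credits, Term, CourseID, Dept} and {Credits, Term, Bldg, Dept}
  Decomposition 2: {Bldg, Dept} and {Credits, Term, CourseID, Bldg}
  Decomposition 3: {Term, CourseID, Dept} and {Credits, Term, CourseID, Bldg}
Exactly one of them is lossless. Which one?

Decomposition 1: common = {Credits, Term, Dept}, closure = {Credits, Term, Bldg, Dept} → lossless.
Decomposition 2: common = {Bldg}, closure = {Bldg} → lossy.
Decomposition 3: common = {Term, CourseID}, closure = {Term, CourseID} → lossy.

Decomposition 1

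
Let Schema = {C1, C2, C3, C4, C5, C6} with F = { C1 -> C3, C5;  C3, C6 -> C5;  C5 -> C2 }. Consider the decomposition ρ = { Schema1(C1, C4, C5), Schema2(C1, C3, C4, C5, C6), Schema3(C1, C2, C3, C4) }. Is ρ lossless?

Chase test. Columns are C1, C2, C3, C4, C5, C6; row i has aⱼ where attribute j ∈ Schemai, else bᵢⱼ.
Initial tableau (one row per fragment):
  row 1: a1 b12 b13 a4 a5 b16
  row 2: a1 b22 a3 a4 a5 a6
  row 3: a1 a2 a3 a4 b35 b36
Rows 1 and 2 agree on C1; apply C1→C3, C5 and equate their C3, C5 entries.
Rows 1 and 3 agree on C1; apply C1→C3, C5 and equate their C3, C5 entries.
Rows 1 and 2 agree on C5; apply C5→C2 and equate their C2 entries.
Rows 1 and 3 agree on C5; apply C5→C2 and equate their C2 entries.
Row 2 is now all distinguished symbols — the join is lossless.

Yes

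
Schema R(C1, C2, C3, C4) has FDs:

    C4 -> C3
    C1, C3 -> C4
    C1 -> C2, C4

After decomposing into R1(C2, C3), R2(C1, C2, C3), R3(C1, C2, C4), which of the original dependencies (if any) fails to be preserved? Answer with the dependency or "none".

C4 -> C3

Check C4 → C3: no single fragment contains all of {C3, C4}, and the restricted closure of {C4} across the fragments never reaches {C3}.
C1, C3 → C4 is preserved.
C1 → C2, C4 is preserved.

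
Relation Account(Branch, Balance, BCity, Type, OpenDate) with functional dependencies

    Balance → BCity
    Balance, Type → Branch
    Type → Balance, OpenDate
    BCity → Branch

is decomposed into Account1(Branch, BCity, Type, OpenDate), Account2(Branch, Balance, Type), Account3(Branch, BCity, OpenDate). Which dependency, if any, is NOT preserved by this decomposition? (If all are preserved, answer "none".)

Check Balance → BCity: no single fragment contains all of {Balance, BCity}, and the restricted closure of {Balance} across the fragments never reaches {BCity}.
Balance, Type → Branch is preserved.
Type → Balance, OpenDate is preserved.
BCity → Branch is preserved.

Balance → BCity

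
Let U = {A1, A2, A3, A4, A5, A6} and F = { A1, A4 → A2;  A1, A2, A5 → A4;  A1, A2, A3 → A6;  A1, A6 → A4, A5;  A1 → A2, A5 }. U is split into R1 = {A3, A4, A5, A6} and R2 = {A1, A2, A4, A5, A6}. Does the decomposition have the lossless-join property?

No

Common attributes: R1 ∩ R2 = {A4, A5, A6}.
No dependency enlarges {A4, A5, A6}, so (A4, A5, A6)⁺ = {A4, A5, A6}.
The closure contains neither all of R1 = {A3, A4, A5, A6} nor all of R2 = {A1, A2, A4, A5, A6}, so the common attributes are not a superkey of either fragment. The join is lossy.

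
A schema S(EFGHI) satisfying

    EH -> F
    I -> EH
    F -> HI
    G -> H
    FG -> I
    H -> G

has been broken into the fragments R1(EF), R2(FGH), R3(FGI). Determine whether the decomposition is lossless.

Yes

Chase test. Columns are EFGHI; row i has aⱼ where attribute j ∈ Ri, else bᵢⱼ.
Initial tableau (one row per fragment):
  row 1: a1 a2 b13 b14 b15
  row 2: b21 a2 a3 a4 b25
  row 3: b31 a2 a3 b34 a5
Rows 1 and 2 agree on F; apply F→HI and equate their HI entries.
Rows 1 and 3 agree on F; apply F→HI and equate their HI entries.
Rows 1 and 2 agree on H; apply H→G and equate their G entries.
Rows 1 and 2 agree on I; apply I→EH and equate their EH entries.
Rows 1 and 3 agree on I; apply I→EH and equate their EH entries.
Row 1 is now all distinguished symbols — the join is lossless.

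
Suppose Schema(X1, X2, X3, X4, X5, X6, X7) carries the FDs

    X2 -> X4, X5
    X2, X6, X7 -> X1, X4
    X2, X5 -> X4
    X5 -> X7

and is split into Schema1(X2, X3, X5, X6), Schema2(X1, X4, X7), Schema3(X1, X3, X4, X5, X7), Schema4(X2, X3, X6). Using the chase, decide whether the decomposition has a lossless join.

Chase test. Columns are X1, X2, X3, X4, X5, X6, X7; row i has aⱼ where attribute j ∈ Schemai, else bᵢⱼ.
Initial tableau (one row per fragment):
  row 1: b11 a2 a3 b14 a5 a6 b17
  row 2: a1 b22 b23 a4 b25 b26 a7
  row 3: a1 b32 a3 a4 a5 b36 a7
  row 4: b41 a2 a3 b44 b45 a6 b47
Rows 1 and 4 agree on X2; apply X2→X4, X5 and equate their X4, X5 entries.
Rows 1 and 3 agree on X5; apply X5→X7 and equate their X7 entries.
Rows 1 and 4 agree on X5; apply X5→X7 and equate their X7 entries.
Rows 1 and 4 agree on X2, X6, X7; apply X2, X6, X7→X1, X4 and equate their X1, X4 entries.
No row becomes fully distinguished — the join is lossy.

No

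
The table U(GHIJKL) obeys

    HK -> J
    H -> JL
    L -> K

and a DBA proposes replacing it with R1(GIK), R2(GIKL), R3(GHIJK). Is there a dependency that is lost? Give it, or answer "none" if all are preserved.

Check H → JL: no single fragment contains all of {HJL}, and the restricted closure of {H} across the fragments never reaches {JL}.
HK → J is preserved.
L → K is preserved.

H -> JL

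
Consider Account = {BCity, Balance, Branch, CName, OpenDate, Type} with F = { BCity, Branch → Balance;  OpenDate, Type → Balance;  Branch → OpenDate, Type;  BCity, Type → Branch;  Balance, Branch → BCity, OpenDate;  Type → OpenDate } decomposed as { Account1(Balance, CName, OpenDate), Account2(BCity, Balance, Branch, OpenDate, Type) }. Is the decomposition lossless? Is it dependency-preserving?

lossy but dependency-preserving

Lossless test: (Balance, OpenDate)⁺ = {Balance, OpenDate}, which is a superkey of neither fragment — lossy.
Dependency preservation: every FD's attributes lie within a single fragment, so each can be enforced locally — preserved.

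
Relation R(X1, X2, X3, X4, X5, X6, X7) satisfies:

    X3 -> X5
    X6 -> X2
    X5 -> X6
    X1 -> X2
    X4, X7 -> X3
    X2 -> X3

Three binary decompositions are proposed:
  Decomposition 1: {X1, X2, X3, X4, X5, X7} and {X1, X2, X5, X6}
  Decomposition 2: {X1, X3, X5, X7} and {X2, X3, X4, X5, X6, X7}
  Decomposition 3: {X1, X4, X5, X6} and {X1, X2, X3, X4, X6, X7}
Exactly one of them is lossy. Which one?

Decomposition 2

Decomposition 1: common = {X1, X2, X5}, closure = {X1, X2, X3, X5, X6} → lossless.
Decomposition 2: common = {X3, X5, X7}, closure = {X2, X3, X5, X6, X7} → lossy.
Decomposition 3: common = {X1, X4, X6}, closure = {X1, X2, X3, X4, X5, X6} → lossless.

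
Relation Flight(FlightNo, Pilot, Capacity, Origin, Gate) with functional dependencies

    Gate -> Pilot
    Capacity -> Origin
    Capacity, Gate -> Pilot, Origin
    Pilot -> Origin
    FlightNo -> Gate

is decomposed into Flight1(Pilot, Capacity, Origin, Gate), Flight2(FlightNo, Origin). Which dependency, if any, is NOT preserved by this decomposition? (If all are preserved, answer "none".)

FlightNo -> Gate

Check FlightNo → Gate: no single fragment contains all of {FlightNo, Gate}, and the restricted closure of {FlightNo} across the fragments never reaches {Gate}.
Gate → Pilot is preserved.
Capacity → Origin is preserved.
Capacity, Gate → Pilot, Origin is preserved.
Pilot → Origin is preserved.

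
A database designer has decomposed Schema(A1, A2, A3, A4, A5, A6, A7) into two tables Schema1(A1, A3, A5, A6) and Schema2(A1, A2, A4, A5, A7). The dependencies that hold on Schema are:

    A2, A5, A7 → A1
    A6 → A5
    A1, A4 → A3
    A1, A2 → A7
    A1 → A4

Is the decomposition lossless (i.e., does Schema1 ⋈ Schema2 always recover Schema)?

No

Common attributes: Schema1 ∩ Schema2 = {A1, A5}.
Closure of {A1, A5}: A1 → A4 applies, adding A4; A1, A4 → A3 applies, adding A3. So (A1, A5)⁺ = {A1, A3, A4, A5}.
The closure contains neither all of Schema1 = {A1, A3, A5, A6} nor all of Schema2 = {A1, A2, A4, A5, A7}, so the common attributes are not a superkey of either fragment. The join is lossy.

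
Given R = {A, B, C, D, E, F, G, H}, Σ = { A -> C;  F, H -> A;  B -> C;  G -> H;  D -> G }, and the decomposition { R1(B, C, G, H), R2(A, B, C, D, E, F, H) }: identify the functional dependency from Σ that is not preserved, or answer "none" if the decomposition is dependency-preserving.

Check D → G: no single fragment contains all of {D, G}, and the restricted closure of {D} across the fragments never reaches {G}.
A → C is preserved.
F, H → A is preserved.
B → C is preserved.
G → H is preserved.

D -> G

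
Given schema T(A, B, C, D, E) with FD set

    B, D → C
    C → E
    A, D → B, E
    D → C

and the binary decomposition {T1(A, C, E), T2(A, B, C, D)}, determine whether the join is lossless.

Common attributes: T1 ∩ T2 = {A, C}.
Closure of {A, C}: C → E applies, adding E. So (A, C)⁺ = {A, C, E}.
This closure contains every attribute of T1, so T1 ∩ T2 → T1. The join is lossless.

Yes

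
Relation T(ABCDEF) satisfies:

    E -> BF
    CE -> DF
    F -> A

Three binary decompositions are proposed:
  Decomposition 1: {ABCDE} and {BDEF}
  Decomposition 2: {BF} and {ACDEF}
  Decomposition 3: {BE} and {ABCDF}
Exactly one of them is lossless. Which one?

Decomposition 1

Decomposition 1: common = {BDE}, closure = {ABDEF} → lossless.
Decomposition 2: common = {F}, closure = {AF} → lossy.
Decomposition 3: common = {B}, closure = {B} → lossy.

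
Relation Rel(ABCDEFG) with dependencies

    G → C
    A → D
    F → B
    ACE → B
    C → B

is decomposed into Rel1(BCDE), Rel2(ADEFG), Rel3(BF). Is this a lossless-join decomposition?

No

Chase test. Columns are ABCDEFG; row i has aⱼ where attribute j ∈ Reli, else bᵢⱼ.
Initial tableau (one row per fragment):
  row 1: b11 a2 a3 a4 a5 b16 b17
  row 2: a1 b22 b23 a4 a5 a6 a7
  row 3: b31 a2 b33 b34 b35 a6 b37
Rows 2 and 3 agree on F; apply F→B and equate their B entries.
No row becomes fully distinguished — the join is lossy.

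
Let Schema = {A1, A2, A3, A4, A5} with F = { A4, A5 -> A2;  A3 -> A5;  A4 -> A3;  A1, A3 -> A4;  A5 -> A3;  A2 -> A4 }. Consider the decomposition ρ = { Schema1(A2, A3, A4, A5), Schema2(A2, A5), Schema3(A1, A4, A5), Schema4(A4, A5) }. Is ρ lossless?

Chase test. Columns are A1, A2, A3, A4, A5; row i has aⱼ where attribute j ∈ Schemai, else bᵢⱼ.
Initial tableau (one row per fragment):
  row 1: b11 a2 a3 a4 a5
  row 2: b21 a2 b23 b24 a5
  row 3: a1 b32 b33 a4 a5
  row 4: b41 b42 b43 a4 a5
Rows 1 and 3 agree on A4, A5; apply A4, A5→A2 and equate their A2 entries.
Rows 1 and 4 agree on A4, A5; apply A4, A5→A2 and equate their A2 entries.
Rows 1 and 3 agree on A4; apply A4→A3 and equate their A3 entries.
Rows 1 and 4 agree on A4; apply A4→A3 and equate their A3 entries.
Rows 1 and 2 agree on A5; apply A5→A3 and equate their A3 entries.
Rows 1 and 2 agree on A2; apply A2→A4 and equate their A4 entries.
Row 3 is now all distinguished symbols — the join is lossless.

Yes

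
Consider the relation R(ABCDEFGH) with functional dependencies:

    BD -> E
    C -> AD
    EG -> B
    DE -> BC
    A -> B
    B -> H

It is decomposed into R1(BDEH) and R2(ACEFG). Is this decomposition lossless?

Common attributes: R1 ∩ R2 = {E}.
No dependency enlarges {E}, so (E)⁺ = {E}.
The closure contains neither all of R1 = {BDEH} nor all of R2 = {ACEFG}, so the common attributes are not a superkey of either fragment. The join is lossy.

No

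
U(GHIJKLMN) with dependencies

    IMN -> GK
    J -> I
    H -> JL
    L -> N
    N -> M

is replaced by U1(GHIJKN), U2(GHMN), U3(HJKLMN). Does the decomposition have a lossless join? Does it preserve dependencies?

lossless and dependency-preserving

Lossless test (chase): Rows 1 and 3 agree on J; apply J→I and equate their I entries. Rows 1 and 2 agree on H; apply H→JL and equate their JL entries. Rows 1 and 3 agree on H; apply H→JL and equate their JL entries. Rows 1 and 2 agree on N; apply N→M and equate their M entries. Rows 1 and 3 agree on IMN; apply IMN→GK and equate their GK entries. Rows 1 and 2 agree on J; apply J→I and equate their I entries. Rows 1 and 2 agree on IMN; apply IMN→GK and equate their GK entries. Row 1 is now all distinguished symbols — the join is lossless.
Dependency preservation: IMN → GK is not contained in any single fragment, but the restricted closure of its left-hand side across the fragments still reaches the right-hand side; the remaining FDs each lie inside some fragment. All dependencies are preserved.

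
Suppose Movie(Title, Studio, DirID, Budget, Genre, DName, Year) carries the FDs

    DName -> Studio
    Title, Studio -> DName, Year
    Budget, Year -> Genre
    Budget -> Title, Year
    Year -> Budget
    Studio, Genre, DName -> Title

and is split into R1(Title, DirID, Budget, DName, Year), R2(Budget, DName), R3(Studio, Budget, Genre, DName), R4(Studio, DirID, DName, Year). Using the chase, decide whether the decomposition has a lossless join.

Yes

Chase test. Columns are Title, Studio, DirID, Budget, Genre, DName, Year; row i has aⱼ where attribute j ∈ Ri, else bᵢⱼ.
Initial tableau (one row per fragment):
  row 1: a1 b12 a3 a4 b15 a6 a7
  row 2: b21 b22 b23 a4 b25 a6 b27
  row 3: b31 a2 b33 a4 a5 a6 b37
  row 4: b41 a2 a3 b44 b45 a6 a7
Rows 1 and 2 agree on DName; apply DName→Studio and equate their Studio entries.
Rows 1 and 3 agree on DName; apply DName→Studio and equate their Studio entries.
Rows 1 and 2 agree on Budget; apply Budget→Title, Year and equate their Title, Year entries.
Rows 1 and 3 agree on Budget; apply Budget→Title, Year and equate their Title, Year entries.
Rows 1 and 4 agree on Year; apply Year→Budget and equate their Budget entries.
Rows 1 and 2 agree on Budget, Year; apply Budget, Year→Genre and equate their Genre entries.
Rows 1 and 3 agree on Budget, Year; apply Budget, Year→Genre and equate their Genre entries.
Rows 1 and 4 agree on Budget, Year; apply Budget, Year→Genre and equate their Genre entries.
Rows 1 and 4 agree on Budget; apply Budget→Title, Year and equate their Title, Year entries.
Row 1 is now all distinguished symbols — the join is lossless.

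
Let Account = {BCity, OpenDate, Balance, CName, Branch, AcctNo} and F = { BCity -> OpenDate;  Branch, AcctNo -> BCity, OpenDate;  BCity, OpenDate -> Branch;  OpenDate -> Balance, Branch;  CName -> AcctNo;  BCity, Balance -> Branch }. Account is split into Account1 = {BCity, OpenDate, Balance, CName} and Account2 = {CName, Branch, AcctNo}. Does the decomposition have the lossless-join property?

Common attributes: Account1 ∩ Account2 = {CName}.
Closure of {CName}: CName → AcctNo applies, adding AcctNo. So (CName)⁺ = {CName, AcctNo}.
The closure contains neither all of Account1 = {BCity, OpenDate, Balance, CName} nor all of Account2 = {CName, Branch, AcctNo}, so the common attributes are not a superkey of either fragment. The join is lossy.

No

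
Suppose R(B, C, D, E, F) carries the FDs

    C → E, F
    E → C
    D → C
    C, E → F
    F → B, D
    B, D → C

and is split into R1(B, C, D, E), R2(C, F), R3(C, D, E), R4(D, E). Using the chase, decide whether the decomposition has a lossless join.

Chase test. Columns are B, C, D, E, F; row i has aⱼ where attribute j ∈ Ri, else bᵢⱼ.
Initial tableau (one row per fragment):
  row 1: a1 a2 a3 a4 b15
  row 2: b21 a2 b23 b24 a5
  row 3: b31 a2 a3 a4 b35
  row 4: b41 b42 a3 a4 b45
Rows 1 and 2 agree on C; apply C→E, F and equate their E, F entries.
Rows 1 and 3 agree on C; apply C→E, F and equate their E, F entries.
Rows 1 and 4 agree on E; apply E→C and equate their C entries.
Rows 1 and 4 agree on C, E; apply C, E→F and equate their F entries.
Rows 1 and 2 agree on F; apply F→B, D and equate their B, D entries.
Rows 1 and 3 agree on F; apply F→B, D and equate their B, D entries.
Rows 1 and 4 agree on F; apply F→B, D and equate their B, D entries.
Row 1 is now all distinguished symbols — the join is lossless.

Yes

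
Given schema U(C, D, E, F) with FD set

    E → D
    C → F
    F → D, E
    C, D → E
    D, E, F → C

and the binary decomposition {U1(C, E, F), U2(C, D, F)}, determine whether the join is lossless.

Yes

Common attributes: U1 ∩ U2 = {C, F}.
Closure of {C, F}: F → D, E applies, adding D, E. So (C, F)⁺ = {C, D, E, F}.
This closure contains every attribute of U1, so U1 ∩ U2 → U1. The join is lossless.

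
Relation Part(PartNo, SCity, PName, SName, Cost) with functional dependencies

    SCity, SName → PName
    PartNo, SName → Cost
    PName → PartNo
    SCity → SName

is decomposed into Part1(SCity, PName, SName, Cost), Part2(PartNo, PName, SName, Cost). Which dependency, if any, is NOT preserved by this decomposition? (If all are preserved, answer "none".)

SCity, SName → PName lies within Part1.
PartNo, SName → Cost lies within Part2.
PName → PartNo lies within Part2.
SCity → SName lies within Part1.
Every dependency is enforceable on the fragments, so the decomposition is dependency-preserving.

none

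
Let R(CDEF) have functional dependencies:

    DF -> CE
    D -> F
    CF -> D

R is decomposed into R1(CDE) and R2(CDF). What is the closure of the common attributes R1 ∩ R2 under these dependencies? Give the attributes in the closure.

CDEF

R1 ∩ R2 = {CD}.
D → F applies, adding F
DF → CE applies, adding E
Closure: {CDEF}.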